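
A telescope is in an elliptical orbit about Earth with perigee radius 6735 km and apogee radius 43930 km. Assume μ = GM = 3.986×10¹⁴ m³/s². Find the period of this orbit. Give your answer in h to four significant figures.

T ≈ 11.15 h

Semi-major axis a = (r_p + r_a)/2 = (6735.0 + 43930)/2 = 25332 km = 2.533×10⁷ m.
By Kepler's third law T = 2π√(a³/μ) = 2π × 6.386×10³ = 4.013×10⁴ s.
= 11.15 h.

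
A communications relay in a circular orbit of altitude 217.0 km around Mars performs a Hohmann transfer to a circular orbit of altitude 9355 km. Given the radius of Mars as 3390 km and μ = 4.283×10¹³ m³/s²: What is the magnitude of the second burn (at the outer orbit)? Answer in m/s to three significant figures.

Δv ≈ 616 m/s

r₁ = 3390 + 217.0 = 3607.0 km = 3.6070×10⁶ m.
r₂ = 3390 + 9355 = 12745 km = 1.2745×10⁷ m.
Transfer ellipse a_t = (r₁ + r₂)/2 = 8.176×10⁶ m.
At r₁: circular v_c1 = √(μ/r₁) = 3446 m/s; transfer-periapsis v_p = √[μ(2/r₁ − 1/a_t)] = 4302 m/s.
At r₂: circular v_c2 = √(μ/r₂) = 1833 m/s; transfer-apoapsis v_a = √[μ(2/r₂ − 1/a_t)] = 1218 m/s.
Δv₂ = v_c2 − v_a = 615.6 m/s.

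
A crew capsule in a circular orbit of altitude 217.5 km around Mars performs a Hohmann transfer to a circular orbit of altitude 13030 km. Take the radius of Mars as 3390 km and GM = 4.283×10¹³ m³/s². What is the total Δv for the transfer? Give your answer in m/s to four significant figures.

r₁ = 3390 + 217.5 = 3607.5 km = 3.6075×10⁶ m.
r₂ = 3390 + 13030 = 16420 km = 1.6420×10⁷ m.
Transfer ellipse a_t = (r₁ + r₂)/2 = 1.001×10⁷ m.
At r₁: circular v_c1 = √(μ/r₁) = 3446 m/s; transfer-periapsis v_p = √[μ(2/r₁ − 1/a_t)] = 4412 m/s.
Δv₁ = v_p − v_c1 = 966.6 m/s.
At r₂: circular v_c2 = √(μ/r₂) = 1615 m/s; transfer-apoapsis v_a = √[μ(2/r₂ − 1/a_t)] = 969.4 m/s.
Δv₂ = v_c2 − v_a = 645.7 m/s.
Total Δv = Δv₁ + Δv₂ = 1612 m/s.

Δv_total ≈ 1612 m/s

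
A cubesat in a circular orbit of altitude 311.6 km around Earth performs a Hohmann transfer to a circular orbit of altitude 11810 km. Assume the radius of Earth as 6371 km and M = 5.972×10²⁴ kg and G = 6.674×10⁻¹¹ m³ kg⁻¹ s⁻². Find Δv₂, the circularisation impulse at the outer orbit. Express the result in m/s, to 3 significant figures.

Δv ≈ 1250 m/s

μ = GM = 6.674×10⁻¹¹ × 5.972×10²⁴ = 3.986×10¹⁴ m³/s².
r₁ = 6371 + 311.6 = 6682.6 km = 6.6826×10⁶ m.
r₂ = 6371 + 11810 = 18181 km = 1.8181×10⁷ m.
Transfer ellipse a_t = (r₁ + r₂)/2 = 1.243×10⁷ m.
At r₁: circular v_c1 = √(μ/r₁) = 7723 m/s; transfer-perigee v_p = √[μ(2/r₁ − 1/a_t)] = 9339 m/s.
At r₂: circular v_c2 = √(μ/r₂) = 4682 m/s; transfer-apogee v_a = √[μ(2/r₂ − 1/a_t)] = 3433 m/s.
Δv₂ = v_c2 − v_a = 1249 m/s.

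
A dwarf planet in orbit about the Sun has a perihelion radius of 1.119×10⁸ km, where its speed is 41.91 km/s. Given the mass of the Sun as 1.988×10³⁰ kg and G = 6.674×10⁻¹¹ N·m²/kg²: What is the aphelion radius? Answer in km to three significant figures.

aphelion radius ≈ 3.20×10⁸ km

μ = GM = 6.674×10⁻¹¹ × 1.988×10³⁰ = 1.327×10²⁰ m³/s².
r_p = 1.119×10¹¹ m.
Specific energy ε = v²/2 − μ/r = -3.075×10⁸ J/kg, so a = −μ/(2ε) = 2.158×10¹¹ m.
The apsides satisfy r_p + r_a = 2a, so the aphelion radius is 2a − r_p = 3.196×10¹¹ m = 3.1962×10⁸ km.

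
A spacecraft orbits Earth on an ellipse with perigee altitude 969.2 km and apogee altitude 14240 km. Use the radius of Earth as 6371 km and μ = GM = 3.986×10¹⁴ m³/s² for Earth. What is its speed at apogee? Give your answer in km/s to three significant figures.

v ≈ 3.19 km/s

r_p = 6371 + 969.2 = 7340.2 km = 7.3402×10⁶ m.
r_a = 6371 + 14240 = 20611 km = 2.0611×10⁷ m.
Semi-major axis a = (r_p + r_a)/2 = 13976 km = 1.398×10⁷ m.
Vis-viva: v² = μ(2/r − 1/a) = 3.986×10¹⁴ × (9.704×10⁻⁸ − 7.155×10⁻⁸) = 1.016×10⁷ m²/s².
v = 3187 m/s = 3.187 km/s.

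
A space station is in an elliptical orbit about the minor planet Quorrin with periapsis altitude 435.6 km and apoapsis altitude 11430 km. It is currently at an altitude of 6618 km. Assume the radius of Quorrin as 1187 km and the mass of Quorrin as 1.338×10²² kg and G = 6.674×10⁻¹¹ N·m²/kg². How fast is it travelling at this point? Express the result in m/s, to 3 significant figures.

v ≈ 322 m/s

μ = GM = 6.674×10⁻¹¹ × 1.338×10²² = 8.930×10¹¹ m³/s².
r_p = 1187 + 435.6 = 1622.6 km = 1.6226×10⁶ m.
r_a = 1187 + 11430 = 12617 km = 1.2617×10⁷ m.
r = 1187 + 6618 = 7805.0 km = 7.805×10⁶ m.
Semi-major axis a = (r_p + r_a)/2 = 7119.8 km = 7.120×10⁶ m.
Vis-viva: v² = μ(2/r − 1/a) = 8.930×10¹¹ × (2.562×10⁻⁷ − 1.405×10⁻⁷) = 1.034×10⁵ m²/s².
v = 321.6 m/s.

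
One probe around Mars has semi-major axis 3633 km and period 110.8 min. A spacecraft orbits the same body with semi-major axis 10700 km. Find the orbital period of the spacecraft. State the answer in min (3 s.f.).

Kepler's third law: T² ∝ a³, so T₂ = T₁ (a₂/a₁)^(3/2).
a₂/a₁ = 2.945, (a₂/a₁)^(3/2) = 5.054.
T₂ = 110.8 × 5.054 = 560.0 min.

T₂ ≈ 560 min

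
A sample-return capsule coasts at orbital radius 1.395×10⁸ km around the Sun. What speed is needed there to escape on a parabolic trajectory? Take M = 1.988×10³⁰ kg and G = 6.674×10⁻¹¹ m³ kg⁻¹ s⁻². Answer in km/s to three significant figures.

μ = GM = 6.674×10⁻¹¹ × 1.988×10³⁰ = 1.327×10²⁰ m³/s².
r = 1.395×10⁸ km = 1.395×10¹¹ m.
Escape speed v_esc = √(2μ/r) = √(2 × 1.327×10²⁰ / 1.395×10¹¹) = √(1.902×10⁹) = 43610 m/s.
= 43.61 km/s.

v_esc ≈ 43.6 km/s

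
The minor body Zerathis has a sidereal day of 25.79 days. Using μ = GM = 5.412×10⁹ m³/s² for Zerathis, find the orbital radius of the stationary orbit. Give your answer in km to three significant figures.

r_sync ≈ 8800 km

T = 25.79 days = 2.228×10⁶ s.
A synchronous orbit has period T, so by Kepler's third law a = (μT²/4π²)^(1/3).
μT²/4π² = 5.412×10⁹ × (2.228×10⁶)² / 39.48 = 6.807×10²⁰ m³.
a = 8.796×10⁶ m = 8796.5 km.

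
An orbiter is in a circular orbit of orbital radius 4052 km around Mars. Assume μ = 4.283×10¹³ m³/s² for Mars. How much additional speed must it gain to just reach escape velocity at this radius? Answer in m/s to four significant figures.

r = 4052 km = 4.052×10⁶ m.
Circular speed v_c = √(μ/r) = 3251 m/s.
Escape speed v_esc = √(2μ/r) = √2 × v_c = 4598 m/s.
Δv = v_esc − v_c = 1347 m/s.

Δv ≈ 1347 m/s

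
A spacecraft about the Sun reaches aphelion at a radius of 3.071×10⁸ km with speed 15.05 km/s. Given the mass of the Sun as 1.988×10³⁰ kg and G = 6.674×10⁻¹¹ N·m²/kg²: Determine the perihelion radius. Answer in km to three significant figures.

μ = GM = 6.674×10⁻¹¹ × 1.988×10³⁰ = 1.327×10²⁰ m³/s².
r_a = 3.071×10¹¹ m.
Specific energy ε = v²/2 − μ/r = -3.188×10⁸ J/kg, so a = −μ/(2ε) = 2.081×10¹¹ m.
The apsides satisfy r_p + r_a = 2a, so the perihelion radius is 2a − r_a = 1.091×10¹¹ m = 1.0910×10⁸ km.

perihelion radius ≈ 1.09×10⁸ km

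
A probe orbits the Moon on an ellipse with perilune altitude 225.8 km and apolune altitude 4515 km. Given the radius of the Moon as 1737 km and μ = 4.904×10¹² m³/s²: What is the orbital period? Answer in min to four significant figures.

T ≈ 393.6 min

r_p = 1737 + 225.8 = 1962.8 km = 1.9628×10⁶ m.
r_a = 1737 + 4515 = 6252.0 km = 6.2520×10⁶ m.
Semi-major axis a = (r_p + r_a)/2 = (1962.8 + 6252.0)/2 = 4107.4 km = 4.107×10⁶ m.
By Kepler's third law T = 2π√(a³/μ) = 2π × 3.759×10³ = 2.362×10⁴ s.
= 393.6 min.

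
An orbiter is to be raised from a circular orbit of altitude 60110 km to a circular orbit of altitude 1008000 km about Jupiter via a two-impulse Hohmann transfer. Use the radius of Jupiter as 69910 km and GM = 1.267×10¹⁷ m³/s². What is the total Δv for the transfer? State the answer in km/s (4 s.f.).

r₁ = 69910 + 60110 = 130020 km = 1.3002×10⁸ m.
r₂ = 69910 + 1008000 = 1077900 km = 1.0779×10⁹ m.
Transfer ellipse a_t = (r₁ + r₂)/2 = 6.040×10⁸ m.
At r₁: circular v_c1 = √(μ/r₁) = 31220 m/s; transfer-perijove v_p = √[μ(2/r₁ − 1/a_t)] = 41700 m/s.
Δv₁ = v_p − v_c1 = 10490 m/s.
At r₂: circular v_c2 = √(μ/r₂) = 10840 m/s; transfer-apojove v_a = √[μ(2/r₂ − 1/a_t)] = 5030 m/s.
Δv₂ = v_c2 − v_a = 5811 m/s.
Total Δv = Δv₁ + Δv₂ = 16300 m/s = 16.30 km/s.

Δv_total ≈ 16.30 km/s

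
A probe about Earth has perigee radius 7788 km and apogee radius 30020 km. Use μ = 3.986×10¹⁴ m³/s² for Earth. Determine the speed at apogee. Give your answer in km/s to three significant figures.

v ≈ 2.34 km/s

Semi-major axis a = (r_p + r_a)/2 = 18904 km = 1.890×10⁷ m.
Vis-viva: v² = μ(2/r − 1/a) = 3.986×10¹⁴ × (6.662×10⁻⁸ − 5.290×10⁻⁸) = 5.470×10⁶ m²/s².
v = 2339 m/s = 2.339 km/s.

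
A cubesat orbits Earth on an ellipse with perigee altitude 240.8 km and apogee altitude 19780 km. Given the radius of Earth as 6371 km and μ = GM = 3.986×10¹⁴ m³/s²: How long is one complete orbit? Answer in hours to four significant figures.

r_p = 6371 + 240.8 = 6611.8 km = 6.6118×10⁶ m.
r_a = 6371 + 19780 = 26151 km = 2.6151×10⁷ m.
Semi-major axis a = (r_p + r_a)/2 = (6611.8 + 26151)/2 = 16381 km = 1.638×10⁷ m.
By Kepler's third law T = 2π√(a³/μ) = 2π × 3.321×10³ = 2.087×10⁴ s.
= 5.796 hours.

T ≈ 5.796 hours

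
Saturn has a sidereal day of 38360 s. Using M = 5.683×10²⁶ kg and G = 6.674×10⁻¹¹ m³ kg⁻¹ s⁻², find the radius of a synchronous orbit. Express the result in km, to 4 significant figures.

r_sync ≈ 1.122×10⁵ km

μ = GM = 6.674×10⁻¹¹ × 5.683×10²⁶ = 3.793×10¹⁶ m³/s².
A synchronous orbit has period T, so by Kepler's third law a = (μT²/4π²)^(1/3).
μT²/4π² = 3.793×10¹⁶ × (3.836×10⁴)² / 39.48 = 1.414×10²⁴ m³.
a = 1.122×10⁸ m = 1.1223×10⁵ km.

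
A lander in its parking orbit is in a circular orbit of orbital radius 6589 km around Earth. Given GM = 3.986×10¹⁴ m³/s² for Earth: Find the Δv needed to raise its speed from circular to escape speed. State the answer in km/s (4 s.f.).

r = 6589 km = 6.589×10⁶ m.
Circular speed v_c = √(μ/r) = 7778 m/s.
Escape speed v_esc = √(2μ/r) = √2 × v_c = 11000 m/s.
Δv = v_esc − v_c = 3222 m/s = 3.222 km/s.

Δv ≈ 3.222 km/s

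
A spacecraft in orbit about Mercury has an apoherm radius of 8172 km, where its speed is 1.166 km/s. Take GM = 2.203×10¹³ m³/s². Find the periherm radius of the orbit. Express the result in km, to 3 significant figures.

r_a = 8.172×10⁶ m.
Specific energy ε = v²/2 − μ/r = -2.016×10⁶ J/kg, so a = −μ/(2ε) = 5.464×10⁶ m.
The apsides satisfy r_p + r_a = 2a, so the periherm radius is 2a − r_a = 2.756×10⁶ m = 2755.5 km.

periherm radius ≈ 2760 km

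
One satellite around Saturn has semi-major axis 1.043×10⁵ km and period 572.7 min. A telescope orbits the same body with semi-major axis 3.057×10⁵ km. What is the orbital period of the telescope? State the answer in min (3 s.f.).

Kepler's third law: T² ∝ a³, so T₂ = T₁ (a₂/a₁)^(3/2).
a₂/a₁ = 2.931, (a₂/a₁)^(3/2) = 5.018.
T₂ = 572.7 × 5.018 = 2874 min.

T₂ ≈ 2870 min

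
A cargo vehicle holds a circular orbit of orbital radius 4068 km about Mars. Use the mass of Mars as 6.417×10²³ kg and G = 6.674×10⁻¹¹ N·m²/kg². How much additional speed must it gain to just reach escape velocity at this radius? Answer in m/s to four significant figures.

Δv ≈ 1344 m/s

μ = GM = 6.674×10⁻¹¹ × 6.417×10²³ = 4.283×10¹³ m³/s².
r = 4068 km = 4.068×10⁶ m.
Circular speed v_c = √(μ/r) = 3245 m/s.
Escape speed v_esc = √(2μ/r) = √2 × v_c = 4589 m/s.
Δv = v_esc − v_c = 1344 m/s.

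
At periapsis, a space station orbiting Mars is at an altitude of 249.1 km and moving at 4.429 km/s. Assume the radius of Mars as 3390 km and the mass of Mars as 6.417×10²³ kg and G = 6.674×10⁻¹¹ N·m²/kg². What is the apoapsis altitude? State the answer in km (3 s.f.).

μ = GM = 6.674×10⁻¹¹ × 6.417×10²³ = 4.283×10¹³ m³/s².
r_p = 3390 + 249.1 = 3639.1 km = 3.639×10⁶ m.
Specific energy ε = v²/2 − μ/r = -1.961×10⁶ J/kg, so a = −μ/(2ε) = 1.092×10⁷ m.
The apsides satisfy r_p + r_a = 2a, so the apoapsis radius is 2a − r_p = 1.821×10⁷ m = 18205 km.
Apoapsis altitude = 18205 − 3390 = 14815 km.

apoapsis altitude ≈ 14800 km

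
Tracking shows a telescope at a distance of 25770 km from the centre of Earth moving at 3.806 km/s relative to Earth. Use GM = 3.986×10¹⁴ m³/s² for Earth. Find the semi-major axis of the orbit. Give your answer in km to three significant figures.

r = 2.577×10⁷ m.
Specific orbital energy ε = v²/2 − μ/r = (3806)²/2 − 3.986×10¹⁴/2.577×10⁷ = -8.225×10⁶ J/kg.
Since ε = −μ/(2a), a = −μ/(2ε) = 2.423×10⁷ m = 24232 km.

a ≈ 24200 km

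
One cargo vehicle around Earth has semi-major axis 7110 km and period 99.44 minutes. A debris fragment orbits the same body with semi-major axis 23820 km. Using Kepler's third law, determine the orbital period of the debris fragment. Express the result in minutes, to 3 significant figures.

T₂ ≈ 610 minutes

Kepler's third law: T² ∝ a³, so T₂ = T₁ (a₂/a₁)^(3/2).
a₂/a₁ = 3.350, (a₂/a₁)^(3/2) = 6.132.
T₂ = 99.44 × 6.132 = 609.8 minutes.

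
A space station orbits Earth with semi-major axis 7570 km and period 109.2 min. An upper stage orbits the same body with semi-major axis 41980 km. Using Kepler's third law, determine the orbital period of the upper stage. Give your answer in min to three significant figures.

Kepler's third law: T² ∝ a³, so T₂ = T₁ (a₂/a₁)^(3/2).
a₂/a₁ = 5.546, (a₂/a₁)^(3/2) = 13.06.
T₂ = 109.2 × 13.06 = 1426 min.

T₂ ≈ 1430 min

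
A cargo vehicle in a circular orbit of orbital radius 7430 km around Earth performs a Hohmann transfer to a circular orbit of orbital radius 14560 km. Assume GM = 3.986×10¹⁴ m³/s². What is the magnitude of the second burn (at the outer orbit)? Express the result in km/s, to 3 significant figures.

r₁ = 7430 km = 7.430×10⁶ m.
r₂ = 14560 km = 1.456×10⁷ m.
Transfer ellipse a_t = (r₁ + r₂)/2 = 1.100×10⁷ m.
At r₁: circular v_c1 = √(μ/r₁) = 7324 m/s; transfer-perigee v_p = √[μ(2/r₁ − 1/a_t)] = 8429 m/s.
At r₂: circular v_c2 = √(μ/r₂) = 5232 m/s; transfer-apogee v_a = √[μ(2/r₂ − 1/a_t)] = 4301 m/s.
Δv₂ = v_c2 − v_a = 931.1 m/s.
= 0.9311 km/s.

Δv ≈ 0.931 km/s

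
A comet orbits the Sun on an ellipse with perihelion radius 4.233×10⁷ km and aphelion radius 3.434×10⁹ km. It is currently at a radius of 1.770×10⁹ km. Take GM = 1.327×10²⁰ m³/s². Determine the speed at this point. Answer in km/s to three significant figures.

Semi-major axis a = (r_p + r_a)/2 = 1.7382×10⁹ km = 1.738×10¹² m.
Vis-viva: v² = μ(2/r − 1/a) = 1.327×10²⁰ × (1.130×10⁻¹² − 5.753×10⁻¹³) = 7.360×10⁷ m²/s².
v = 8579 m/s = 8.579 km/s.

v ≈ 8.58 km/s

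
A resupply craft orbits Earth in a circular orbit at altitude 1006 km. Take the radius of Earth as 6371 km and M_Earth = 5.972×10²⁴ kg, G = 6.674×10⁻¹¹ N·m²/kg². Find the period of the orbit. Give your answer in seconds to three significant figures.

T ≈ 6310 seconds

μ = GM = 6.674×10⁻¹¹ × 5.972×10²⁴ = 3.986×10¹⁴ m³/s².
r = 6371 + 1006 = 7377.0 km = 7.3770×10⁶ m.
Kepler's third law: T = 2π√(r³/μ) = 2π√((7.377×10⁶)³ / 3.986×10¹⁴).
r³/μ = 1.007×10⁶ s², so T = 2π × 1.004×10³ = 6.306×10³ s.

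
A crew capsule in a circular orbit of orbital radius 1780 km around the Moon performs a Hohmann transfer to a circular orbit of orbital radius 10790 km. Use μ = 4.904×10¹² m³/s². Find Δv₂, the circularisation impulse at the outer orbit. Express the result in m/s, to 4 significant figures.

Δv ≈ 315.4 m/s

r₁ = 1780 km = 1.780×10⁶ m.
r₂ = 10790 km = 1.079×10⁷ m.
Transfer ellipse a_t = (r₁ + r₂)/2 = 6.285×10⁶ m.
At r₁: circular v_c1 = √(μ/r₁) = 1660 m/s; transfer-perilune v_p = √[μ(2/r₁ − 1/a_t)] = 2175 m/s.
At r₂: circular v_c2 = √(μ/r₂) = 674.2 m/s; transfer-apolune v_a = √[μ(2/r₂ − 1/a_t)] = 358.8 m/s.
Δv₂ = v_c2 − v_a = 315.4 m/s.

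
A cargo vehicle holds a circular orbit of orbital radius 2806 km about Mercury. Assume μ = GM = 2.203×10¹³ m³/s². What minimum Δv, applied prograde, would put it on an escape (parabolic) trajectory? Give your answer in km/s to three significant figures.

Δv ≈ 1.16 km/s

r = 2806 km = 2.806×10⁶ m.
Circular speed v_c = √(μ/r) = 2802 m/s.
Escape speed v_esc = √(2μ/r) = √2 × v_c = 3963 m/s.
Δv = v_esc − v_c = 1161 m/s = 1.161 km/s.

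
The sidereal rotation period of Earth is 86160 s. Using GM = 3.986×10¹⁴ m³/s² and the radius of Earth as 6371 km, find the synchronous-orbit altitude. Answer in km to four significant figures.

h_sync ≈ 35790 km

A synchronous orbit has period T, so by Kepler's third law a = (μT²/4π²)^(1/3).
μT²/4π² = 3.986×10¹⁴ × (8.616×10⁴)² / 39.48 = 7.495×10²² m³.
a = 4.216×10⁷ m = 42163 km.
Altitude h = a − R = 42163 − 6371 = 35792 km.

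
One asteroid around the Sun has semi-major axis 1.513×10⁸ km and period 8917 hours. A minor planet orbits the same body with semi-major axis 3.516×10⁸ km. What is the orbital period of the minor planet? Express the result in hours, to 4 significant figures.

Kepler's third law: T² ∝ a³, so T₂ = T₁ (a₂/a₁)^(3/2).
a₂/a₁ = 2.324, (a₂/a₁)^(3/2) = 3.543.
T₂ = 8917 × 3.543 = 31590 hours.

T₂ ≈ 31590 hours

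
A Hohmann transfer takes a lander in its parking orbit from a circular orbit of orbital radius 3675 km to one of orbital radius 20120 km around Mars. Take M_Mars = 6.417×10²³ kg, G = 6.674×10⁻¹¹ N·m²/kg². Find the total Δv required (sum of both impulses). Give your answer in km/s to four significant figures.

μ = GM = 6.674×10⁻¹¹ × 6.417×10²³ = 4.283×10¹³ m³/s².
r₁ = 3675 km = 3.675×10⁶ m.
r₂ = 20120 km = 2.012×10⁷ m.
Transfer ellipse a_t = (r₁ + r₂)/2 = 1.190×10⁷ m.
At r₁: circular v_c1 = √(μ/r₁) = 3414 m/s; transfer-periapsis v_p = √[μ(2/r₁ − 1/a_t)] = 4439 m/s.
Δv₁ = v_p − v_c1 = 1026 m/s.
At r₂: circular v_c2 = √(μ/r₂) = 1459 m/s; transfer-apoapsis v_a = √[μ(2/r₂ − 1/a_t)] = 810.9 m/s.
Δv₂ = v_c2 − v_a = 648.1 m/s.
Total Δv = Δv₁ + Δv₂ = 1674 m/s = 1.674 km/s.

Δv_total ≈ 1.674 km/s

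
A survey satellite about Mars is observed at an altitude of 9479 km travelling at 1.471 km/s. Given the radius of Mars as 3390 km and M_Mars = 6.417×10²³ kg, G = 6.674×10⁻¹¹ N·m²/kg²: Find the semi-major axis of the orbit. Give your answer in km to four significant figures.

μ = GM = 6.674×10⁻¹¹ × 6.417×10²³ = 4.283×10¹³ m³/s².
r = 3390 + 9479 = 12869 km = 1.287×10⁷ m.
Specific orbital energy ε = v²/2 − μ/r = (1471)²/2 − 4.283×10¹³/1.287×10⁷ = -2.246×10⁶ J/kg.
Since ε = −μ/(2a), a = −μ/(2ε) = 9.534×10⁶ m = 9534.1 km.

a ≈ 9534 km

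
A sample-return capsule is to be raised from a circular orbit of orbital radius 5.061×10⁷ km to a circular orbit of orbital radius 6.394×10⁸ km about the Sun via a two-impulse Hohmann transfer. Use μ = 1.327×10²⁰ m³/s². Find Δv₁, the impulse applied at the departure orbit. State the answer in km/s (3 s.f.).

Δv ≈ 18.5 km/s

r₁ = 5.061×10⁷ km = 5.061×10¹⁰ m.
r₂ = 6.394×10⁸ km = 6.394×10¹¹ m.
Transfer ellipse a_t = (r₁ + r₂)/2 = 3.450×10¹¹ m.
At r₁: circular v_c1 = √(μ/r₁) = 51210 m/s; transfer-perihelion v_p = √[μ(2/r₁ − 1/a_t)] = 69710 m/s.
Δv₁ = v_p − v_c1 = 18500 m/s.
= 18.50 km/s.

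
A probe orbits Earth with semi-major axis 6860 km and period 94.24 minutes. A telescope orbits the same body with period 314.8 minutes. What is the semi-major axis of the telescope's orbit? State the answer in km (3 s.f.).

a₂ ≈ 15300 km

Kepler's third law: a³ ∝ T², so a₂ = a₁ (T₂/T₁)^(2/3).
T₂/T₁ = 3.340, (T₂/T₁)^(2/3) = 2.235.
a₂ = 6860 × 2.235 = 15330 km.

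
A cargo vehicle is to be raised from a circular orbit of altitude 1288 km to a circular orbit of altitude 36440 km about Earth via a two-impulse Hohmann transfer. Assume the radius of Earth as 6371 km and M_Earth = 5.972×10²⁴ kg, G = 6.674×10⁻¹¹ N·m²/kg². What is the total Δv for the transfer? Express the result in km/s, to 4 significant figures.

μ = GM = 6.674×10⁻¹¹ × 5.972×10²⁴ = 3.986×10¹⁴ m³/s².
r₁ = 6371 + 1288 = 7659.0 km = 7.6590×10⁶ m.
r₂ = 6371 + 36440 = 42811 km = 4.2811×10⁷ m.
Transfer ellipse a_t = (r₁ + r₂)/2 = 2.524×10⁷ m.
At r₁: circular v_c1 = √(μ/r₁) = 7214 m/s; transfer-perigee v_p = √[μ(2/r₁ − 1/a_t)] = 9396 m/s.
Δv₁ = v_p − v_c1 = 2182 m/s.
At r₂: circular v_c2 = √(μ/r₂) = 3051 m/s; transfer-apogee v_a = √[μ(2/r₂ − 1/a_t)] = 1681 m/s.
Δv₂ = v_c2 − v_a = 1370 m/s.
Total Δv = Δv₁ + Δv₂ = 3552 m/s = 3.552 km/s.

Δv_total ≈ 3.552 km/s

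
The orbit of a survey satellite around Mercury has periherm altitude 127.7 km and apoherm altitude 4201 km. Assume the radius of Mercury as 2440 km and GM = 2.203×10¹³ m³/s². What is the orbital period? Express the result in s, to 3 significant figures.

T ≈ 13200 s

r_p = 2440 + 127.7 = 2567.7 km = 2.5677×10⁶ m.
r_a = 2440 + 4201 = 6641.0 km = 6.6410×10⁶ m.
Semi-major axis a = (r_p + r_a)/2 = (2567.7 + 6641.0)/2 = 4604.4 km = 4.604×10⁶ m.
By Kepler's third law T = 2π√(a³/μ) = 2π × 2.105×10³ = 1.323×10⁴ s.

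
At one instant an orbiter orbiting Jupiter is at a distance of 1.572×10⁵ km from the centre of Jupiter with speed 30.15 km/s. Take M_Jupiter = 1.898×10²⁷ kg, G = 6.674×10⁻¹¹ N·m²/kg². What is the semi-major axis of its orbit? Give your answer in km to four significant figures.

μ = GM = 6.674×10⁻¹¹ × 1.898×10²⁷ = 1.267×10¹⁷ m³/s².
r = 1.572×10⁸ m.
Specific orbital energy ε = v²/2 − μ/r = (30150)²/2 − 1.267×10¹⁷/1.572×10⁸ = -3.513×10⁸ J/kg.
Since ε = −μ/(2a), a = −μ/(2ε) = 1.803×10⁸ m = 1.8029×10⁵ km.

a ≈ 1.803×10⁵ km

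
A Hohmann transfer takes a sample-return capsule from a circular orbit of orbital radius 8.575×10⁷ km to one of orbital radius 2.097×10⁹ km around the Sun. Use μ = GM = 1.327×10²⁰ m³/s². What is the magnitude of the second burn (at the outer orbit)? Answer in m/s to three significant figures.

Δv ≈ 5730 m/s

r₁ = 8.575×10⁷ km = 8.575×10¹⁰ m.
r₂ = 2.097×10⁹ km = 2.097×10¹² m.
Transfer ellipse a_t = (r₁ + r₂)/2 = 1.091×10¹² m.
At r₁: circular v_c1 = √(μ/r₁) = 39340 m/s; transfer-perihelion v_p = √[μ(2/r₁ − 1/a_t)] = 54530 m/s.
At r₂: circular v_c2 = √(μ/r₂) = 7955 m/s; transfer-aphelion v_a = √[μ(2/r₂ − 1/a_t)] = 2230 m/s.
Δv₂ = v_c2 − v_a = 5725 m/s.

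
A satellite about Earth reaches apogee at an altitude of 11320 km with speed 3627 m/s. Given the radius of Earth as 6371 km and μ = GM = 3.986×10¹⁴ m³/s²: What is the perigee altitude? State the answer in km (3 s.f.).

perigee altitude ≈ 923 km

r_a = 6371 + 11320 = 17691 km = 1.769×10⁷ m.
Specific energy ε = v²/2 − μ/r = -1.595×10⁷ J/kg, so a = −μ/(2ε) = 1.249×10⁷ m.
The apsides satisfy r_p + r_a = 2a, so the perigee radius is 2a − r_a = 7.294×10⁶ m = 7293.9 km.
Perigee altitude = 7293.9 − 6371 = 922.85 km.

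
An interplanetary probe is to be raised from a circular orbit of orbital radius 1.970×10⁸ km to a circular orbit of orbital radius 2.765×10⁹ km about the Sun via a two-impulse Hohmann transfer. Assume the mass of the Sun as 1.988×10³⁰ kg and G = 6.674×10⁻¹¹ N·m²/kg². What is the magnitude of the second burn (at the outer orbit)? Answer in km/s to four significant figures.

Δv ≈ 4.401 km/s

μ = GM = 6.674×10⁻¹¹ × 1.988×10³⁰ = 1.327×10²⁰ m³/s².
r₁ = 1.970×10⁸ km = 1.970×10¹¹ m.
r₂ = 2.765×10⁹ km = 2.765×10¹² m.
Transfer ellipse a_t = (r₁ + r₂)/2 = 1.481×10¹² m.
At r₁: circular v_c1 = √(μ/r₁) = 25950 m/s; transfer-perihelion v_p = √[μ(2/r₁ − 1/a_t)] = 35460 m/s.
At r₂: circular v_c2 = √(μ/r₂) = 6927 m/s; transfer-aphelion v_a = √[μ(2/r₂ − 1/a_t)] = 2526 m/s.
Δv₂ = v_c2 − v_a = 4401 m/s.
= 4.401 km/s.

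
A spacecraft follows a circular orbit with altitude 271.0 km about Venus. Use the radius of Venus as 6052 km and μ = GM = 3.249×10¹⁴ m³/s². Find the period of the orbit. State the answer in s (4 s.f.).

T ≈ 5542 s

r = 6052 + 271.0 = 6323.0 km = 6.3230×10⁶ m.
Kepler's third law: T = 2π√(r³/μ) = 2π√((6.323×10⁶)³ / 3.249×10¹⁴).
r³/μ = 7.781×10⁵ s², so T = 2π × 8.821×10² = 5.542×10³ s.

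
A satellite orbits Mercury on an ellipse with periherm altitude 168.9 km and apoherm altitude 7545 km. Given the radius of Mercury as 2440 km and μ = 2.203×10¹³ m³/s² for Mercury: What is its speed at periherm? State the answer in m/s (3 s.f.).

v ≈ 3660 m/s

r_p = 2440 + 168.9 = 2608.9 km = 2.6089×10⁶ m.
r_a = 2440 + 7545 = 9985.0 km = 9.9850×10⁶ m.
Semi-major axis a = (r_p + r_a)/2 = 6296.9 km = 6.297×10⁶ m.
Vis-viva: v² = μ(2/r − 1/a) = 2.203×10¹³ × (7.666×10⁻⁷ − 1.588×10⁻⁷) = 1.339×10⁷ m²/s².
v = 3659 m/s.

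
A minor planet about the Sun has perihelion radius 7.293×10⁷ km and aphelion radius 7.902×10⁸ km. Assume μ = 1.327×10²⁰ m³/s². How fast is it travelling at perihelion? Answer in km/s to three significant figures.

v ≈ 57.7 km/s

Semi-major axis a = (r_p + r_a)/2 = 4.3156×10⁸ km = 4.316×10¹¹ m.
Vis-viva: v² = μ(2/r − 1/a) = 1.327×10²⁰ × (2.742×10⁻¹¹ − 2.317×10⁻¹²) = 3.332×10⁹ m²/s².
v = 57720 m/s = 57.72 km/s.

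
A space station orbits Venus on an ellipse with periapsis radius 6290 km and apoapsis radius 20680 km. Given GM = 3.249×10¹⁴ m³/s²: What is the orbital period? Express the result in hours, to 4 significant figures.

Semi-major axis a = (r_p + r_a)/2 = (6290.0 + 20680)/2 = 13485 km = 1.348×10⁷ m.
By Kepler's third law T = 2π√(a³/μ) = 2π × 2.747×10³ = 1.726×10⁴ s.
= 4.795 hours.

T ≈ 4.795 hours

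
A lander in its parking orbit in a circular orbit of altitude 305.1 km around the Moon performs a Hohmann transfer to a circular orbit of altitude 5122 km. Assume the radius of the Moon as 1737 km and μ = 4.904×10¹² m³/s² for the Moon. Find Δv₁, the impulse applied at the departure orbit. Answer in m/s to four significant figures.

r₁ = 1737 + 305.1 = 2042.1 km = 2.0421×10⁶ m.
r₂ = 1737 + 5122 = 6859.0 km = 6.8590×10⁶ m.
Transfer ellipse a_t = (r₁ + r₂)/2 = 4.451×10⁶ m.
At r₁: circular v_c1 = √(μ/r₁) = 1550 m/s; transfer-perilune v_p = √[μ(2/r₁ − 1/a_t)] = 1924 m/s.
Δv₁ = v_p − v_c1 = 374.1 m/s.

Δv ≈ 374.1 m/s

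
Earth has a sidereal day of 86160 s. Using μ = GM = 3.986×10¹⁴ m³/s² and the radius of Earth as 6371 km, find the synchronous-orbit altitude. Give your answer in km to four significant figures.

h_sync ≈ 35790 km

A synchronous orbit has period T, so by Kepler's third law a = (μT²/4π²)^(1/3).
μT²/4π² = 3.986×10¹⁴ × (8.616×10⁴)² / 39.48 = 7.495×10²² m³.
a = 4.216×10⁷ m = 42163 km.
Altitude h = a − R = 42163 − 6371 = 35792 km.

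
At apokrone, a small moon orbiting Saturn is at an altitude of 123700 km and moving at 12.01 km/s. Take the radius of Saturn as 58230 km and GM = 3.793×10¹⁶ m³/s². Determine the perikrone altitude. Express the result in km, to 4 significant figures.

perikrone altitude ≈ 37990 km

r_a = 58230 + 123700 = 1.8193×10⁵ km = 1.819×10⁸ m.
Specific energy ε = v²/2 − μ/r = -1.364×10⁸ J/kg, so a = −μ/(2ε) = 1.391×10⁸ m.
The apsides satisfy r_p + r_a = 2a, so the perikrone radius is 2a − r_a = 9.622×10⁷ m = 96217 km.
Perikrone altitude = 96217 − 58230 = 37987 km.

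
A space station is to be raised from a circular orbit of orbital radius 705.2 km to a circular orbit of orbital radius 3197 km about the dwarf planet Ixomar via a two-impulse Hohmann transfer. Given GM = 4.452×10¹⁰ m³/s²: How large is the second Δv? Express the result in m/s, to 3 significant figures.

Δv ≈ 47.1 m/s

r₁ = 705.2 km = 7.052×10⁵ m.
r₂ = 3197 km = 3.197×10⁶ m.
Transfer ellipse a_t = (r₁ + r₂)/2 = 1.951×10⁶ m.
At r₁: circular v_c1 = √(μ/r₁) = 251.3 m/s; transfer-periapsis v_p = √[μ(2/r₁ − 1/a_t)] = 321.6 m/s.
At r₂: circular v_c2 = √(μ/r₂) = 118.0 m/s; transfer-apoapsis v_a = √[μ(2/r₂ − 1/a_t)] = 70.95 m/s.
Δv₂ = v_c2 − v_a = 47.06 m/s.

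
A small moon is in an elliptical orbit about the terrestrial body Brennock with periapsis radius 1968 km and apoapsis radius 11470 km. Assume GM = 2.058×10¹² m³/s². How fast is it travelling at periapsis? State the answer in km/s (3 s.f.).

v ≈ 1.34 km/s

Semi-major axis a = (r_p + r_a)/2 = 6719.0 km = 6.719×10⁶ m.
Vis-viva: v² = μ(2/r − 1/a) = 2.058×10¹² × (1.016×10⁻⁶ − 1.488×10⁻⁷) = 1.785×10⁶ m²/s².
v = 1336 m/s = 1.336 km/s.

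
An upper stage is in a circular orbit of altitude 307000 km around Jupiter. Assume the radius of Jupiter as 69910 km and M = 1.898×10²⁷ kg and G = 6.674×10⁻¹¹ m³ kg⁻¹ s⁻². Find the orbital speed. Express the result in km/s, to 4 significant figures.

μ = GM = 6.674×10⁻¹¹ × 1.898×10²⁷ = 1.267×10¹⁷ m³/s².
r = 69910 + 307000 = 376910 km = 3.7691×10⁸ m.
For a circular orbit v = √(μ/r) = √(1.267×10¹⁷ / 3.769×10⁸) = √(3.361×10⁸) = 18330 m/s.
That is 18.33 km/s.

v ≈ 18.33 km/s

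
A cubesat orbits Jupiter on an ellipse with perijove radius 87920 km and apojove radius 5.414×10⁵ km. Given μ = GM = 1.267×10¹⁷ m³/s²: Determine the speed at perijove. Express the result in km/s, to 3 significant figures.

Semi-major axis a = (r_p + r_a)/2 = 3.1466×10⁵ km = 3.147×10⁸ m.
Vis-viva: v² = μ(2/r − 1/a) = 1.267×10¹⁷ × (2.275×10⁻⁸ − 3.178×10⁻⁹) = 2.480×10⁹ m²/s².
v = 49790 m/s = 49.79 km/s.

v ≈ 49.8 km/s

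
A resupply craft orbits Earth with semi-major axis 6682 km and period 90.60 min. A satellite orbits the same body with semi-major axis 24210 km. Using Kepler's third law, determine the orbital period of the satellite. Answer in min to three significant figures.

T₂ ≈ 625 min

Kepler's third law: T² ∝ a³, so T₂ = T₁ (a₂/a₁)^(3/2).
a₂/a₁ = 3.623, (a₂/a₁)^(3/2) = 6.897.
T₂ = 90.60 × 6.897 = 624.8 min.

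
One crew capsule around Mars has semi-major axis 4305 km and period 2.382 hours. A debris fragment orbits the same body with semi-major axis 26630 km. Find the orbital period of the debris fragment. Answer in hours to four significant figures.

Kepler's third law: T² ∝ a³, so T₂ = T₁ (a₂/a₁)^(3/2).
a₂/a₁ = 6.186, (a₂/a₁)^(3/2) = 15.38.
T₂ = 2.382 × 15.38 = 36.65 hours.

T₂ ≈ 36.65 hours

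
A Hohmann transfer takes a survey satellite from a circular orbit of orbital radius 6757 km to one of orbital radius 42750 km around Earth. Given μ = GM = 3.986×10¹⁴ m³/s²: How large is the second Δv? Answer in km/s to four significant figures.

r₁ = 6757 km = 6.757×10⁶ m.
r₂ = 42750 km = 4.275×10⁷ m.
Transfer ellipse a_t = (r₁ + r₂)/2 = 2.475×10⁷ m.
At r₁: circular v_c1 = √(μ/r₁) = 7681 m/s; transfer-perigee v_p = √[μ(2/r₁ − 1/a_t)] = 10090 m/s.
At r₂: circular v_c2 = √(μ/r₂) = 3054 m/s; transfer-apogee v_a = √[μ(2/r₂ − 1/a_t)] = 1595 m/s.
Δv₂ = v_c2 − v_a = 1458 m/s.
= 1.458 km/s.

Δv ≈ 1.458 km/s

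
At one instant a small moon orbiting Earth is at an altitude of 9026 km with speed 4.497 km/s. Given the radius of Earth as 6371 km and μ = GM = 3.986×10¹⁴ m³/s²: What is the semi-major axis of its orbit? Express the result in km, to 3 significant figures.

r = 6371 + 9026 = 15397 km = 1.540×10⁷ m.
Specific orbital energy ε = v²/2 − μ/r = (4497)²/2 − 3.986×10¹⁴/1.540×10⁷ = -1.578×10⁷ J/kg.
Since ε = −μ/(2a), a = −μ/(2ε) = 1.263×10⁷ m = 12633 km.

a ≈ 12600 km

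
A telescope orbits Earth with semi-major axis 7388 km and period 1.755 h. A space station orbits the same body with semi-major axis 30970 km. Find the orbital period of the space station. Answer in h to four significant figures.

T₂ ≈ 15.06 h

Kepler's third law: T² ∝ a³, so T₂ = T₁ (a₂/a₁)^(3/2).
a₂/a₁ = 4.192, (a₂/a₁)^(3/2) = 8.583.
T₂ = 1.755 × 8.583 = 15.06 h.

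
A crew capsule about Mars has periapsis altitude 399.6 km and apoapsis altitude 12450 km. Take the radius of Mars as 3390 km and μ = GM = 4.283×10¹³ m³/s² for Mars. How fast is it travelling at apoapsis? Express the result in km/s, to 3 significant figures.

v ≈ 1.02 km/s

r_p = 3390 + 399.6 = 3789.6 km = 3.7896×10⁶ m.
r_a = 3390 + 12450 = 15840 km = 1.5840×10⁷ m.
Semi-major axis a = (r_p + r_a)/2 = 9814.8 km = 9.815×10⁶ m.
Vis-viva: v² = μ(2/r − 1/a) = 4.283×10¹³ × (1.263×10⁻⁷ − 1.019×10⁻⁷) = 1.044×10⁶ m²/s².
v = 1022 m/s = 1.022 km/s.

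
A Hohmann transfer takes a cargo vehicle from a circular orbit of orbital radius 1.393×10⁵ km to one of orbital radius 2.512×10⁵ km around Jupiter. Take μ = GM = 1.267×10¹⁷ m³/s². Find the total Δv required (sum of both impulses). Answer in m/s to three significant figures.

r₁ = 1.393×10⁵ km = 1.393×10⁸ m.
r₂ = 2.512×10⁵ km = 2.512×10⁸ m.
Transfer ellipse a_t = (r₁ + r₂)/2 = 1.952×10⁸ m.
At r₁: circular v_c1 = √(μ/r₁) = 30160 m/s; transfer-perijove v_p = √[μ(2/r₁ − 1/a_t)] = 34210 m/s.
Δv₁ = v_p − v_c1 = 4049 m/s.
At r₂: circular v_c2 = √(μ/r₂) = 22460 m/s; transfer-apojove v_a = √[μ(2/r₂ − 1/a_t)] = 18970 m/s.
Δv₂ = v_c2 − v_a = 3489 m/s.
Total Δv = Δv₁ + Δv₂ = 7538 m/s.

Δv_total ≈ 7540 m/s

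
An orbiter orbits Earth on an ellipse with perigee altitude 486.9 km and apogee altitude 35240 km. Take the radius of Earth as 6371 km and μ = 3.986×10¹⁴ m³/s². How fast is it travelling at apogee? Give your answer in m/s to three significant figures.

r_p = 6371 + 486.9 = 6857.9 km = 6.8579×10⁶ m.
r_a = 6371 + 35240 = 41611 km = 4.1611×10⁷ m.
Semi-major axis a = (r_p + r_a)/2 = 24234 km = 2.423×10⁷ m.
Vis-viva: v² = μ(2/r − 1/a) = 3.986×10¹⁴ × (4.806×10⁻⁸ − 4.126×10⁻⁸) = 2.711×10⁶ m²/s².
v = 1646 m/s.

v ≈ 1650 m/s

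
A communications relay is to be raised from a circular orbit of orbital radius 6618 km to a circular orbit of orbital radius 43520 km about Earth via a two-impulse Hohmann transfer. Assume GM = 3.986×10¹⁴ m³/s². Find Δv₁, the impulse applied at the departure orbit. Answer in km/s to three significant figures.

r₁ = 6618 km = 6.618×10⁶ m.
r₂ = 43520 km = 4.352×10⁷ m.
Transfer ellipse a_t = (r₁ + r₂)/2 = 2.507×10⁷ m.
At r₁: circular v_c1 = √(μ/r₁) = 7761 m/s; transfer-perigee v_p = √[μ(2/r₁ − 1/a_t)] = 10230 m/s.
Δv₁ = v_p − v_c1 = 2465 m/s.
= 2.465 km/s.

Δv ≈ 2.46 km/s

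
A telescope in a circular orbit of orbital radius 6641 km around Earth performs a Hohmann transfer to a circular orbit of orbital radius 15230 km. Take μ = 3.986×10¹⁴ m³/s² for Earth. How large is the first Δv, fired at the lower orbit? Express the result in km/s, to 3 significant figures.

Δv ≈ 1.40 km/s

r₁ = 6641 km = 6.641×10⁶ m.
r₂ = 15230 km = 1.523×10⁷ m.
Transfer ellipse a_t = (r₁ + r₂)/2 = 1.094×10⁷ m.
At r₁: circular v_c1 = √(μ/r₁) = 7747 m/s; transfer-perigee v_p = √[μ(2/r₁ − 1/a_t)] = 9143 m/s.
Δv₁ = v_p − v_c1 = 1396 m/s.
= 1.396 km/s.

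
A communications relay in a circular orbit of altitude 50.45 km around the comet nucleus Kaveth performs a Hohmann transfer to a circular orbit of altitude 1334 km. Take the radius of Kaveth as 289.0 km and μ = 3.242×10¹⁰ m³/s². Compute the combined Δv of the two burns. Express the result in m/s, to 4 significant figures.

Δv_total ≈ 146.6 m/s

r₁ = 289.0 + 50.45 = 339.45 km = 3.3945×10⁵ m.
r₂ = 289.0 + 1334 = 1623.0 km = 1.6230×10⁶ m.
Transfer ellipse a_t = (r₁ + r₂)/2 = 9.812×10⁵ m.
At r₁: circular v_c1 = √(μ/r₁) = 309.0 m/s; transfer-periapsis v_p = √[μ(2/r₁ − 1/a_t)] = 397.5 m/s.
Δv₁ = v_p − v_c1 = 88.42 m/s.
At r₂: circular v_c2 = √(μ/r₂) = 141.3 m/s; transfer-apoapsis v_a = √[μ(2/r₂ − 1/a_t)] = 83.13 m/s.
Δv₂ = v_c2 − v_a = 58.21 m/s.
Total Δv = Δv₁ + Δv₂ = 146.6 m/s.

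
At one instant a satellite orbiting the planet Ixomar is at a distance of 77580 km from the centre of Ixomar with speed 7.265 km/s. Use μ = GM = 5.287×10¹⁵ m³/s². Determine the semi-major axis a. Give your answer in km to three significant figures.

r = 7.758×10⁷ m.
Vis-viva rearranged: 1/a = 2/r − v²/μ = 2.578×10⁻⁸ − 9.983×10⁻⁹ = 1.580×10⁻⁸ m⁻¹.
a = 6.330×10⁷ m = 63304 km.

a ≈ 63300 km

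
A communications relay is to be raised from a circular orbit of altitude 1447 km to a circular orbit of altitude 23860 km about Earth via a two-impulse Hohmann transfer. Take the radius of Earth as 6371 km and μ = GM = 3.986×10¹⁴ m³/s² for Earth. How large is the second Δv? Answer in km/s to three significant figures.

Δv ≈ 1.30 km/s

r₁ = 6371 + 1447 = 7818.0 km = 7.8180×10⁶ m.
r₂ = 6371 + 23860 = 30231 km = 3.0231×10⁷ m.
Transfer ellipse a_t = (r₁ + r₂)/2 = 1.902×10⁷ m.
At r₁: circular v_c1 = √(μ/r₁) = 7140 m/s; transfer-perigee v_p = √[μ(2/r₁ − 1/a_t)] = 9001 m/s.
At r₂: circular v_c2 = √(μ/r₂) = 3631 m/s; transfer-apogee v_a = √[μ(2/r₂ − 1/a_t)] = 2328 m/s.
Δv₂ = v_c2 − v_a = 1303 m/s.
= 1.303 km/s.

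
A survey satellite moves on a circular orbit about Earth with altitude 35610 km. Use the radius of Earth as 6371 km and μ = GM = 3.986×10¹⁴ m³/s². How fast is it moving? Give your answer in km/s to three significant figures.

v ≈ 3.08 km/s

r = 6371 + 35610 = 41981 km = 4.1981×10⁷ m.
For a circular orbit v = √(μ/r) = √(3.986×10¹⁴ / 4.198×10⁷) = √(9.495×10⁶) = 3081 m/s.
That is 3.081 km/s.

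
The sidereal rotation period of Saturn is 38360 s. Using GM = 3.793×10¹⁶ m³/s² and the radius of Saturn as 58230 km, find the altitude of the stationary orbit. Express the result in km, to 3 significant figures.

h_sync ≈ 54000 km

A synchronous orbit has period T, so by Kepler's third law a = (μT²/4π²)^(1/3).
μT²/4π² = 3.793×10¹⁶ × (3.836×10⁴)² / 39.48 = 1.414×10²⁴ m³.
a = 1.122×10⁸ m = 1.1223×10⁵ km.
Altitude h = a − R = 1.1223×10⁵ − 58230 = 54005 km.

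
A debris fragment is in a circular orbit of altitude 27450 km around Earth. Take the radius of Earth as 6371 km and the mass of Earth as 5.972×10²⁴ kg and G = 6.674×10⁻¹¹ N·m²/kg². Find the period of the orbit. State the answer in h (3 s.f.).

T ≈ 17.2 h

μ = GM = 6.674×10⁻¹¹ × 5.972×10²⁴ = 3.986×10¹⁴ m³/s².
r = 6371 + 27450 = 33821 km = 3.3821×10⁷ m.
Kepler's third law: T = 2π√(r³/μ) = 2π√((3.382×10⁷)³ / 3.986×10¹⁴).
r³/μ = 9.706×10⁷ s², so T = 2π × 9.852×10³ = 6.190×10⁴ s.
Converting: 6.190×10⁴ s ÷ 3600 = 17.20 h.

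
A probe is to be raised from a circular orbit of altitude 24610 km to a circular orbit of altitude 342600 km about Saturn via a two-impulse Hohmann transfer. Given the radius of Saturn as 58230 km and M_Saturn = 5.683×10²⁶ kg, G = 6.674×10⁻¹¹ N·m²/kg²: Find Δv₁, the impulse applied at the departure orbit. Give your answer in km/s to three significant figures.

μ = GM = 6.674×10⁻¹¹ × 5.683×10²⁶ = 3.793×10¹⁶ m³/s².
r₁ = 58230 + 24610 = 82840 km = 8.2840×10⁷ m.
r₂ = 58230 + 342600 = 400830 km = 4.0083×10⁸ m.
Transfer ellipse a_t = (r₁ + r₂)/2 = 2.418×10⁸ m.
At r₁: circular v_c1 = √(μ/r₁) = 21400 m/s; transfer-perikrone v_p = √[μ(2/r₁ − 1/a_t)] = 27550 m/s.
Δv₁ = v_p − v_c1 = 6150 m/s.
= 6.150 km/s.

Δv ≈ 6.15 km/s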